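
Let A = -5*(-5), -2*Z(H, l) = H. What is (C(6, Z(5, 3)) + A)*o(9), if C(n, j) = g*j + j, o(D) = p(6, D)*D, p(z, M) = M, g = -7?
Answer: 3240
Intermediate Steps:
Z(H, l) = -H/2
o(D) = D² (o(D) = D*D = D²)
C(n, j) = -6*j (C(n, j) = -7*j + j = -6*j)
A = 25
(C(6, Z(5, 3)) + A)*o(9) = (-(-3)*5 + 25)*9² = (-6*(-5/2) + 25)*81 = (15 + 25)*81 = 40*81 = 3240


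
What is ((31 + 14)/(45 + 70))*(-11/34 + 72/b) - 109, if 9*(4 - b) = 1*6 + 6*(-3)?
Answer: -40603/391 ≈ -103.84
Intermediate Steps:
b = 16/3 (b = 4 - (1*6 + 6*(-3))/9 = 4 - (6 - 18)/9 = 4 - ⅑*(-12) = 4 + 4/3 = 16/3 ≈ 5.3333)
((31 + 14)/(45 + 70))*(-11/34 + 72/b) - 109 = ((31 + 14)/(45 + 70))*(-11/34 + 72/(16/3)) - 109 = (45/115)*(-11*1/34 + 72*(3/16)) - 109 = (45*(1/115))*(-11/34 + 27/2) - 109 = (9/23)*(224/17) - 109 = 2016/391 - 109 = -40603/391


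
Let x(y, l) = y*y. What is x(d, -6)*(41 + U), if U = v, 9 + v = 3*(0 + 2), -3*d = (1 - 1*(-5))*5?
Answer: 3800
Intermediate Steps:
d = -10 (d = -(1 - 1*(-5))*5/3 = -(1 + 5)*5/3 = -2*5 = -⅓*30 = -10)
v = -3 (v = -9 + 3*(0 + 2) = -9 + 3*2 = -9 + 6 = -3)
x(y, l) = y²
U = -3
x(d, -6)*(41 + U) = (-10)²*(41 - 3) = 100*38 = 3800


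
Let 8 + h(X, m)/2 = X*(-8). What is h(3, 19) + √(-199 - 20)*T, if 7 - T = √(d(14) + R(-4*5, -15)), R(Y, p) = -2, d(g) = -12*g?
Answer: -64 + √37230 + 7*I*√219 ≈ 128.95 + 103.59*I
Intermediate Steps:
T = 7 - I*√170 (T = 7 - √(-12*14 - 2) = 7 - √(-168 - 2) = 7 - √(-170) = 7 - I*√170 ≈ 7.0 - 13.038*I)
h(X, m) = -16 - 16*X (h(X, m) = -16 + 2*(X*(-8)) = -16 + 2*(-8*X) = -16 - 16*X)
h(3, 19) + √(-199 - 20)*T = (-16 - 16*3) + √(-199 - 20)*(7 - I*√170) = (-16 - 48) + √(-219)*(7 - I*√170) = -64 + (I*√219)*(7 - I*√170) = -64 + I*√219*(7 - I*√170)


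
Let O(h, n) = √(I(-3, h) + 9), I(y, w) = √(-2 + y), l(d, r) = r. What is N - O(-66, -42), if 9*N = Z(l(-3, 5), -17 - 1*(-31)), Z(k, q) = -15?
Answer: -5/3 - √(9 + I*√5) ≈ -4.6894 - 0.36988*I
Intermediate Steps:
O(h, n) = √(9 + I*√5) (O(h, n) = √(√(-2 - 3) + 9) = √(√(-5) + 9) = √(I*√5 + 9) = √(9 + I*√5))
N = -5/3 (N = (⅑)*(-15) = -5/3 ≈ -1.6667)
N - O(-66, -42) = -5/3 - √(9 + I*√5)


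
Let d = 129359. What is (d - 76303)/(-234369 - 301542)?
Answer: -53056/535911 ≈ -0.099002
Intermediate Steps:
(d - 76303)/(-234369 - 301542) = (129359 - 76303)/(-234369 - 301542) = 53056/(-535911) = 53056*(-1/535911) = -53056/535911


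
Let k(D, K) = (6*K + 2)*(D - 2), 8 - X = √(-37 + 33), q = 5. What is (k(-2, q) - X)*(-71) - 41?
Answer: 9615 - 142*I ≈ 9615.0 - 142.0*I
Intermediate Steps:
X = 8 - 2*I (X = 8 - √(-37 + 33) = 8 - √(-4) = 8 - 2*I ≈ 8.0 - 2.0*I)
k(D, K) = (-2 + D)*(2 + 6*K) (k(D, K) = (2 + 6*K)*(-2 + D) = (-2 + D)*(2 + 6*K))
(k(-2, q) - X)*(-71) - 41 = ((-4 - 12*5 + 2*(-2) + 6*(-2)*5) - (8 - 2*I))*(-71) - 41 = ((-4 - 60 - 4 - 60) + (-8 + 2*I))*(-71) - 41 = (-128 + (-8 + 2*I))*(-71) - 41 = (-136 + 2*I)*(-71) - 41 = (9656 - 142*I) - 41 = 9615 - 142*I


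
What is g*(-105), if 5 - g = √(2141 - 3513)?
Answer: -525 + 1470*I*√7 ≈ -525.0 + 3889.3*I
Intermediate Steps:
g = 5 - 14*I*√7 (g = 5 - √(2141 - 3513) = 5 - √(-1372) = 5 - 14*I*√7 ≈ 5.0 - 37.041*I)
g*(-105) = (5 - 14*I*√7)*(-105) = -525 + 1470*I*√7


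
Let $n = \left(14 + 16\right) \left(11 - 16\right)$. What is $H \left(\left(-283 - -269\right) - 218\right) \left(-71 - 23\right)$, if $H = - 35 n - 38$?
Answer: $113663296$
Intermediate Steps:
$n = -150$ ($n = 30 \left(-5\right) = -150$)
$H = 5212$ ($H = \left(-35\right) \left(-150\right) - 38 = 5250 - 38 = 5212$)
$H \left(\left(-283 - -269\right) - 218\right) \left(-71 - 23\right) = 5212 \left(\left(-283 - -269\right) - 218\right) \left(-71 - 23\right) = 5212 \left(\left(-283 + 269\right) - 218\right) \left(-94\right) = 5212 \left(-14 - 218\right) \left(-94\right) = 5212 \left(\left(-232\right) \left(-94\right)\right) = 5212 \cdot 21808 = 113663296$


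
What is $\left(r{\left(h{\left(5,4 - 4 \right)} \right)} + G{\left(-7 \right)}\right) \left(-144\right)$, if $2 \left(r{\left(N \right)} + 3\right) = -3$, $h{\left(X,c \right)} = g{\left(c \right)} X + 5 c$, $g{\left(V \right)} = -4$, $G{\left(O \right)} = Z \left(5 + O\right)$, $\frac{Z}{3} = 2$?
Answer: $2376$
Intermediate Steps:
$Z = 6$ ($Z = 3 \cdot 2 = 6$)
$G{\left(O \right)} = 30 + 6 O$ ($G{\left(O \right)} = 6 \left(5 + O\right) = 30 + 6 O$)
$h{\left(X,c \right)} = - 4 X + 5 c$
$r{\left(N \right)} = - \frac{9}{2}$ ($r{\left(N \right)} = -3 + \frac{1}{2} \left(-3\right) = -3 - \frac{3}{2} = - \frac{9}{2}$)
$\left(r{\left(h{\left(5,4 - 4 \right)} \right)} + G{\left(-7 \right)}\right) \left(-144\right) = \left(- \frac{9}{2} + \left(30 + 6 \left(-7\right)\right)\right) \left(-144\right) = \left(- \frac{9}{2} + \left(30 - 42\right)\right) \left(-144\right) = \left(- \frac{9}{2} - 12\right) \left(-144\right) = \left(- \frac{33}{2}\right) \left(-144\right) = 2376$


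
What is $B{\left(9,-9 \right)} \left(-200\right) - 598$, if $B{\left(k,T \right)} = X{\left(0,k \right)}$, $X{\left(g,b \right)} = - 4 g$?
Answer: $-598$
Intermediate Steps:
$B{\left(k,T \right)} = 0$ ($B{\left(k,T \right)} = \left(-4\right) 0 = 0$)
$B{\left(9,-9 \right)} \left(-200\right) - 598 = 0 \left(-200\right) - 598 = 0 - 598 = -598$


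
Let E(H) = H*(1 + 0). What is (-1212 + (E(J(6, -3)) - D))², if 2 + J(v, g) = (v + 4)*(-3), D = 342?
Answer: 2515396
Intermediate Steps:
J(v, g) = -14 - 3*v (J(v, g) = -2 + (v + 4)*(-3) = -2 + (4 + v)*(-3) = -2 + (-12 - 3*v) = -14 - 3*v)
E(H) = H (E(H) = H*1 = H)
(-1212 + (E(J(6, -3)) - D))² = (-1212 + ((-14 - 3*6) - 1*342))² = (-1212 + ((-14 - 18) - 342))² = (-1212 + (-32 - 342))² = (-1212 - 374)² = (-1586)² = 2515396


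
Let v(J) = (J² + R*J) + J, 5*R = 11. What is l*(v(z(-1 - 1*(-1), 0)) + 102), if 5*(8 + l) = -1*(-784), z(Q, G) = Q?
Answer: 75888/5 ≈ 15178.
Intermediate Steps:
R = 11/5 (R = (⅕)*11 = 11/5 ≈ 2.2000)
v(J) = J² + 16*J/5 (v(J) = (J² + 11*J/5) + J = J² + 16*J/5)
l = 744/5 (l = -8 + (-1*(-784))/5 = -8 + (⅕)*784 = -8 + 784/5 = 744/5 ≈ 148.80)
l*(v(z(-1 - 1*(-1), 0)) + 102) = 744*((-1 - 1*(-1))*(16 + 5*(-1 - 1*(-1)))/5 + 102)/5 = 744*((-1 + 1)*(16 + 5*(-1 + 1))/5 + 102)/5 = 744*((⅕)*0*(16 + 5*0) + 102)/5 = 744*((⅕)*0*(16 + 0) + 102)/5 = 744*((⅕)*0*16 + 102)/5 = 744*(0 + 102)/5 = (744/5)*102 = 75888/5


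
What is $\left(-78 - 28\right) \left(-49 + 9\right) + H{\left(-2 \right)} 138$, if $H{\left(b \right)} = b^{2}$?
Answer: $4792$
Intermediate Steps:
$\left(-78 - 28\right) \left(-49 + 9\right) + H{\left(-2 \right)} 138 = \left(-78 - 28\right) \left(-49 + 9\right) + \left(-2\right)^{2} \cdot 138 = \left(-106\right) \left(-40\right) + 4 \cdot 138 = 4240 + 552 = 4792$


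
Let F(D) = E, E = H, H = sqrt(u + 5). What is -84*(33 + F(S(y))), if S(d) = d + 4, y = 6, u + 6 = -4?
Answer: -2772 - 84*I*sqrt(5) ≈ -2772.0 - 187.83*I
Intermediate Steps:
u = -10 (u = -6 - 4 = -10)
S(d) = 4 + d
H = I*sqrt(5) (H = sqrt(-10 + 5) = sqrt(-5) = I*sqrt(5) ≈ 2.2361*I)
E = I*sqrt(5) ≈ 2.2361*I
F(D) = I*sqrt(5)
-84*(33 + F(S(y))) = -84*(33 + I*sqrt(5)) = -2772 - 84*I*sqrt(5)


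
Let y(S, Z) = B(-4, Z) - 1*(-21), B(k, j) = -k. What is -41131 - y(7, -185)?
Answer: -41156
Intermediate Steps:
y(S, Z) = 25 (y(S, Z) = -1*(-4) - 1*(-21) = 4 + 21 = 25)
-41131 - y(7, -185) = -41131 - 1*25 = -41131 - 25 = -41156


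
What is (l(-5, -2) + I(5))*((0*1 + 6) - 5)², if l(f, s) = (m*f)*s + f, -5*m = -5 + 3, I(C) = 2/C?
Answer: -⅗ ≈ -0.60000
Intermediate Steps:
m = ⅖ (m = -(-5 + 3)/5 = -⅕*(-2) = ⅖ ≈ 0.40000)
l(f, s) = f + 2*f*s/5 (l(f, s) = (2*f/5)*s + f = 2*f*s/5 + f = f + 2*f*s/5)
(l(-5, -2) + I(5))*((0*1 + 6) - 5)² = ((⅕)*(-5)*(5 + 2*(-2)) + 2/5)*((0*1 + 6) - 5)² = ((⅕)*(-5)*(5 - 4) + 2*(⅕))*((0 + 6) - 5)² = ((⅕)*(-5)*1 + ⅖)*(6 - 5)² = (-1 + ⅖)*1² = -⅗*1 = -⅗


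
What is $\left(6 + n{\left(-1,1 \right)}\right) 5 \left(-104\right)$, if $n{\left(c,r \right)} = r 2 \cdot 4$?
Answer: $-7280$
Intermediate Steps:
$n{\left(c,r \right)} = 8 r$ ($n{\left(c,r \right)} = 2 r 4 = 8 r$)
$\left(6 + n{\left(-1,1 \right)}\right) 5 \left(-104\right) = \left(6 + 8 \cdot 1\right) 5 \left(-104\right) = \left(6 + 8\right) 5 \left(-104\right) = 14 \cdot 5 \left(-104\right) = 70 \left(-104\right) = -7280$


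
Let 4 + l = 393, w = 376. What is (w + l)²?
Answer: 585225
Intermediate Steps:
l = 389 (l = -4 + 393 = 389)
(w + l)² = (376 + 389)² = 765² = 585225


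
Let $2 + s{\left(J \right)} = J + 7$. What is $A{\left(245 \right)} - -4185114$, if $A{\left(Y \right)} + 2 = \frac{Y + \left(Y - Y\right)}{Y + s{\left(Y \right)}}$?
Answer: $\frac{414326137}{99} \approx 4.1851 \cdot 10^{6}$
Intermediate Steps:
$s{\left(J \right)} = 5 + J$ ($s{\left(J \right)} = -2 + \left(J + 7\right) = -2 + \left(7 + J\right) = 5 + J$)
$A{\left(Y \right)} = -2 + \frac{Y}{5 + 2 Y}$ ($A{\left(Y \right)} = -2 + \frac{Y + \left(Y - Y\right)}{Y + \left(5 + Y\right)} = -2 + \frac{Y + 0}{5 + 2 Y} = -2 + \frac{Y}{5 + 2 Y}$)
$A{\left(245 \right)} - -4185114 = \frac{-10 - 735}{5 + 2 \cdot 245} - -4185114 = \frac{-10 - 735}{5 + 490} + 4185114 = \frac{1}{495} \left(-745\right) + 4185114 = - \frac{149}{99} + 4185114 = \frac{414326137}{99}$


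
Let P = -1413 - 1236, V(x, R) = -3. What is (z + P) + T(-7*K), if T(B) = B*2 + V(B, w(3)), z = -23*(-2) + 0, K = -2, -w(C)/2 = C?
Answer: -2578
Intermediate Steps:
w(C) = -2*C
z = 46 (z = 46 + 0 = 46)
P = -2649
T(B) = -3 + 2*B (T(B) = B*2 - 3 = 2*B - 3 = -3 + 2*B)
(z + P) + T(-7*K) = (46 - 2649) + (-3 + 2*(-7*(-2))) = -2603 + (-3 + 2*14) = -2603 + (-3 + 28) = -2603 + 25 = -2578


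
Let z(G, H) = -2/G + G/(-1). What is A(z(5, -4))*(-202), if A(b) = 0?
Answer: 0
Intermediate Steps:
z(G, H) = -G - 2/G (z(G, H) = -2/G + G*(-1) = -2/G - G = -G - 2/G)
A(z(5, -4))*(-202) = 0*(-202) = 0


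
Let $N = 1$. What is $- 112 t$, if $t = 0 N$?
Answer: $0$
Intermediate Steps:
$t = 0$ ($t = 0 \cdot 1 = 0$)
$- 112 t = \left(-112\right) 0 = 0$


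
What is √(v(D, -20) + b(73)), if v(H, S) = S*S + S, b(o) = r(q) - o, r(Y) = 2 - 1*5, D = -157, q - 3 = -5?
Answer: 4*√19 ≈ 17.436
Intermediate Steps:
q = -2 (q = 3 - 5 = -2)
r(Y) = -3 (r(Y) = 2 - 5 = -3)
b(o) = -3 - o
v(H, S) = S + S² (v(H, S) = S² + S = S + S²)
√(v(D, -20) + b(73)) = √(-20*(1 - 20) + (-3 - 1*73)) = √(-20*(-19) + (-3 - 73)) = √(380 - 76) = √304 = 4*√19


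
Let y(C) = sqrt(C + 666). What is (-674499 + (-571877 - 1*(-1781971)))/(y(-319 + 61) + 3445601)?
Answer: 1845446667595/11872166250793 - 1071190*sqrt(102)/11872166250793 ≈ 0.15544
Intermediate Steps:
y(C) = sqrt(666 + C)
(-674499 + (-571877 - 1*(-1781971)))/(y(-319 + 61) + 3445601) = (-674499 + (-571877 - 1*(-1781971)))/(sqrt(666 + (-319 + 61)) + 3445601) = (-674499 + (-571877 + 1781971))/(sqrt(666 - 258) + 3445601) = (-674499 + 1210094)/(sqrt(408) + 3445601) = 535595/(2*sqrt(102) + 3445601) = 535595/(3445601 + 2*sqrt(102))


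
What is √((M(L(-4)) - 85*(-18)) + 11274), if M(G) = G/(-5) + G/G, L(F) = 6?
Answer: √320095/5 ≈ 113.15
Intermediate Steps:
M(G) = 1 - G/5 (M(G) = G*(-⅕) + 1 = -G/5 + 1 = 1 - G/5)
√((M(L(-4)) - 85*(-18)) + 11274) = √(((1 - ⅕*6) - 85*(-18)) + 11274) = √(((1 - 6/5) + 1530) + 11274) = √((-⅕ + 1530) + 11274) = √(7649/5 + 11274) = √(64019/5) = √320095/5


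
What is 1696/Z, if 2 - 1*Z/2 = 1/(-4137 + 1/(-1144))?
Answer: 2006677096/4733301 ≈ 423.95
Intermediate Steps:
Z = 18933204/4732729 (Z = 4 - 2/(-4137 + 1/(-1144)) = 4 - 2/(-4137 - 1/1144) = 4 - 2/(-4732729/1144) = 4 - 2*(-1144/4732729) = 4 + 2288/4732729 = 18933204/4732729 ≈ 4.0005)
1696/Z = 1696/(18933204/4732729) = 1696*(4732729/18933204) = 2006677096/4733301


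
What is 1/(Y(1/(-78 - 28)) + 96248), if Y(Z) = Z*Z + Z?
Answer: 11236/1081442423 ≈ 1.0390e-5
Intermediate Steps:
Y(Z) = Z + Z**2 (Y(Z) = Z**2 + Z = Z + Z**2)
1/(Y(1/(-78 - 28)) + 96248) = 1/((1 + 1/(-78 - 28))/(-78 - 28) + 96248) = 1/((1 + 1/(-106))/(-106) + 96248) = 1/(-(1 - 1/106)/106 + 96248) = 1/(-1/106*105/106 + 96248) = 1/(-105/11236 + 96248) = 1/(1081442423/11236) = 11236/1081442423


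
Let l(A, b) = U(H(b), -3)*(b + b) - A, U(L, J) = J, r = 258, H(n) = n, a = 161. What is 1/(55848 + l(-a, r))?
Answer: 1/54461 ≈ 1.8362e-5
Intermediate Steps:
l(A, b) = -A - 6*b (l(A, b) = -3*(b + b) - A = -6*b - A = -A - 6*b)
1/(55848 + l(-a, r)) = 1/(55848 + (-(-1)*161 - 6*258)) = 1/(55848 + (-1*(-161) - 1548)) = 1/(55848 + (161 - 1548)) = 1/(55848 - 1387) = 1/54461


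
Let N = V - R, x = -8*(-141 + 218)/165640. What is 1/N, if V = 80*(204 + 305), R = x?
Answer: 20705/843107677 ≈ 2.4558e-5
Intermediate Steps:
x = -77/20705 (x = -8*77*(1/165640) = -616*1/165640 = -77/20705 ≈ -0.0037189)
R = -77/20705 ≈ -0.0037189
V = 40720 (V = 80*509 = 40720)
N = 843107677/20705 (N = 40720 - 1*(-77/20705) = 40720 + 77/20705 = 843107677/20705 ≈ 40720.)
1/N = 1/(843107677/20705) = 20705/843107677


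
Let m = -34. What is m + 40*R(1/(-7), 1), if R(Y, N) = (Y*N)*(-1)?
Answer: -198/7 ≈ -28.286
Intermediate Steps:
R(Y, N) = -N*Y (R(Y, N) = (N*Y)*(-1) = -N*Y)
m + 40*R(1/(-7), 1) = -34 + 40*(-1*1/(-7)) = -34 + 40*(-1*1*(-⅐)) = -34 + 40*(⅐) = -34 + 40/7 = -198/7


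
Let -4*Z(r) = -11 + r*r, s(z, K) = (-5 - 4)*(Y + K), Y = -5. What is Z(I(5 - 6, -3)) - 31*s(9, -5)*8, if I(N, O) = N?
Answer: -44635/2 ≈ -22318.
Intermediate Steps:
s(z, K) = 45 - 9*K (s(z, K) = (-5 - 4)*(-5 + K) = -9*(-5 + K) = 45 - 9*K)
Z(r) = 11/4 - r**2/4 (Z(r) = -(-11 + r*r)/4 = -(-11 + r**2)/4 = 11/4 - r**2/4)
Z(I(5 - 6, -3)) - 31*s(9, -5)*8 = (11/4 - (5 - 6)**2/4) - 31*(45 - 9*(-5))*8 = (11/4 - 1/4*(-1)**2) - 31*(45 + 45)*8 = (11/4 - 1/4*1) - 31*90*8 = (11/4 - 1/4) - 2790*8 = 5/2 - 1*22320 = 5/2 - 22320 = -44635/2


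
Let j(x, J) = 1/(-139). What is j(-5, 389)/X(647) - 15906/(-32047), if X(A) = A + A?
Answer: 2860916549/5764165702 ≈ 0.49633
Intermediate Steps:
X(A) = 2*A
j(x, J) = -1/139
j(-5, 389)/X(647) - 15906/(-32047) = -1/(139*(2*647)) - 15906/(-32047) = -1/139/1294 - 15906*(-1/32047) = -1/139*1/1294 + 15906/32047 = -1/179866 + 15906/32047 = 2860916549/5764165702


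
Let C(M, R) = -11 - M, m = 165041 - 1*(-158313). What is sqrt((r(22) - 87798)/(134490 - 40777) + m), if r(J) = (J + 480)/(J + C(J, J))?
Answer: sqrt(343607022397542706)/1030843 ≈ 568.64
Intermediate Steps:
m = 323354 (m = 165041 + 158313 = 323354)
r(J) = -480/11 - J/11 (r(J) = (J + 480)/(J + (-11 - J)) = (480 + J)/(-11) = (480 + J)*(-1/11) = -480/11 - J/11)
sqrt((r(22) - 87798)/(134490 - 40777) + m) = sqrt(((-480/11 - 1/11*22) - 87798)/(134490 - 40777) + 323354) = sqrt(((-480/11 - 2) - 87798)/93713 + 323354) = sqrt((-502/11 - 87798)*(1/93713) + 323354) = sqrt(-966280/11*1/93713 + 323354) = sqrt(-966280/1030843 + 323354) = sqrt(333326241142/1030843) = sqrt(343607022397542706)/1030843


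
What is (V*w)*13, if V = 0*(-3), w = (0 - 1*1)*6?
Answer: 0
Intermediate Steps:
w = -6 (w = (0 - 1)*6 = -1*6 = -6)
V = 0
(V*w)*13 = (0*(-6))*13 = 0*13 = 0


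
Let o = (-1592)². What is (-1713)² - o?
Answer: 399905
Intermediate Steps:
o = 2534464
(-1713)² - o = (-1713)² - 1*2534464 = 2934369 - 2534464 = 399905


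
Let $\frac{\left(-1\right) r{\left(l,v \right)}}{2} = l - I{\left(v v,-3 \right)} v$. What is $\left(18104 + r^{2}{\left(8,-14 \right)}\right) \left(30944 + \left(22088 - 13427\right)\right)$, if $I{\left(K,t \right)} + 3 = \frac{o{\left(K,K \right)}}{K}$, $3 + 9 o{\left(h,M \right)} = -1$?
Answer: $\frac{3574023320600}{3969} \approx 9.0048 \cdot 10^{8}$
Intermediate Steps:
$o{\left(h,M \right)} = - \frac{4}{9}$ ($o{\left(h,M \right)} = - \frac{1}{3} + \frac{1}{9} \left(-1\right) = - \frac{1}{3} - \frac{1}{9} = - \frac{4}{9}$)
$I{\left(K,t \right)} = -3 - \frac{4}{9 K}$
$r{\left(l,v \right)} = - 2 l + 2 v \left(-3 - \frac{4}{9 v^{2}}\right)$ ($r{\left(l,v \right)} = - 2 \left(l - \left(-3 - \frac{4}{9 v v}\right) v\right) = - 2 \left(l - \left(-3 - \frac{4}{9 v^{2}}\right) v\right) = - 2 \left(l - v \left(-3 - \frac{4}{9 v^{2}}\right)\right) = - 2 l + 2 v \left(-3 - \frac{4}{9 v^{2}}\right)$)
$\left(18104 + r^{2}{\left(8,-14 \right)}\right) \left(30944 + \left(22088 - 13427\right)\right) = \left(18104 + \left(\left(-6\right) \left(-14\right) - 16 - \frac{8}{9 \left(-14\right)}\right)^{2}\right) \left(30944 + \left(22088 - 13427\right)\right) = \left(18104 + \left(84 - 16 - - \frac{4}{63}\right)^{2}\right) \left(30944 + 8661\right) = \left(18104 + \left(84 - 16 + \frac{4}{63}\right)^{2}\right) 39605 = \left(18104 + \left(\frac{4288}{63}\right)^{2}\right) 39605 = \left(18104 + \frac{18386944}{3969}\right) 39605 = \frac{90241720}{3969} \cdot 39605 = \frac{3574023320600}{3969}$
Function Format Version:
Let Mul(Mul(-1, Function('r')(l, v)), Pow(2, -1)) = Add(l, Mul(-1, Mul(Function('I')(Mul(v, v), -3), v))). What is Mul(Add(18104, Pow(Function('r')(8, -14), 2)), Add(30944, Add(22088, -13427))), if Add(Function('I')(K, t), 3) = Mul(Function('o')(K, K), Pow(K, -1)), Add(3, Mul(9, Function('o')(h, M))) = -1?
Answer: Rational(3574023320600, 3969) ≈ 9.0048e+8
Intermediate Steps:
Function('o')(h, M) = Rational(-4, 9) (Function('o')(h, M) = Add(Rational(-1, 3), Mul(Rational(1, 9), -1)) = Add(Rational(-1, 3), Rational(-1, 9)) = Rational(-4, 9))
Function('I')(K, t) = Add(-3, Mul(Rational(-4, 9), Pow(K, -1)))
Function('r')(l, v) = Add(Mul(-2, l), Mul(2, v, Add(-3, Mul(Rational(-4, 9), Pow(v, -2))))) (Function('r')(l, v) = Mul(-2, Add(l, Mul(-1, Mul(Add(-3, Mul(Rational(-4, 9), Pow(Mul(v, v), -1))), v)))) = Mul(-2, Add(l, Mul(-1, Mul(Add(-3, Mul(Rational(-4, 9), Pow(Pow(v, 2), -1))), v)))) = Mul(-2, Add(l, Mul(-1, Mul(Add(-3, Mul(Rational(-4, 9), Pow(v, -2))), v)))) = Mul(-2, Add(l, Mul(-1, Mul(v, Add(-3, Mul(Rational(-4, 9), Pow(v, -2))))))) = Mul(-2, Add(l, Mul(-1, v, Add(-3, Mul(Rational(-4, 9), Pow(v, -2)))))) = Add(Mul(-2, l), Mul(2, v, Add(-3, Mul(Rational(-4, 9), Pow(v, -2))))))
Mul(Add(18104, Pow(Function('r')(8, -14), 2)), Add(30944, Add(22088, -13427))) = Mul(Add(18104, Pow(Add(Mul(-6, -14), Mul(-2, 8), Mul(Rational(-8, 9), Pow(-14, -1))), 2)), Add(30944, Add(22088, -13427))) = Mul(Add(18104, Pow(Add(84, -16, Mul(Rational(-8, 9), Rational(-1, 14))), 2)), Add(30944, 8661)) = Mul(Add(18104, Pow(Add(84, -16, Rational(4, 63)), 2)), 39605) = Mul(Add(18104, Pow(Rational(4288, 63), 2)), 39605) = Mul(Add(18104, Rational(18386944, 3969)), 39605) = Mul(Rational(90241720, 3969), 39605) = Rational(3574023320600, 3969)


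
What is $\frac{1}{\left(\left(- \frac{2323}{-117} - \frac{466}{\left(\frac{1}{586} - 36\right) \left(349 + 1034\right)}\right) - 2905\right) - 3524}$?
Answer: $- \frac{1137801015}{7292321376686} \approx -0.00015603$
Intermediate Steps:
$\frac{1}{\left(\left(- \frac{2323}{-117} - \frac{466}{\left(\frac{1}{586} - 36\right) \left(349 + 1034\right)}\right) - 2905\right) - 3524} = \frac{1}{\left(\left(\left(-2323\right) \left(- \frac{1}{117}\right) - \frac{466}{\left(\frac{1}{586} - 36\right) 1383}\right) - 2905\right) - 3524} = \frac{1}{\left(\left(\frac{2323}{117} - \frac{466}{\left(- \frac{21095}{586}\right) 1383}\right) - 2905\right) - 3524} = \frac{1}{\left(\left(\frac{2323}{117} - \frac{466}{- \frac{29174385}{586}}\right) - 2905\right) - 3524} = \frac{1}{\left(\left(\frac{2323}{117} - - \frac{273076}{29174385}\right) - 2905\right) - 3524} = \frac{1}{\left(\left(\frac{2323}{117} + \frac{273076}{29174385}\right) - 2905\right) - 3524} = \frac{1}{\left(\frac{22601348749}{1137801015} - 2905\right) - 3524} = \frac{1}{- \frac{3282710599826}{1137801015} - 3524} = \frac{1}{- \frac{7292321376686}{1137801015}} = - \frac{1137801015}{7292321376686}$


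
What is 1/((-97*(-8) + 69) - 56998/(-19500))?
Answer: 9750/8267249 ≈ 0.0011794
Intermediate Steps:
1/((-97*(-8) + 69) - 56998/(-19500)) = 1/((776 + 69) - 56998*(-1/19500)) = 1/(845 + 28499/9750) = 1/(8267249/9750) = 9750/8267249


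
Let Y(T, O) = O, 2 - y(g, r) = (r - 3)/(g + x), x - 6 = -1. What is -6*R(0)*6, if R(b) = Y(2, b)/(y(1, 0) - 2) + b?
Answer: 0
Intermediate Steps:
x = 5 (x = 6 - 1 = 5)
y(g, r) = 2 - (-3 + r)/(5 + g) (y(g, r) = 2 - (r - 3)/(g + 5) = 2 - (-3 + r)/(5 + g))
R(b) = 3*b (R(b) = b/((13 - 1*0 + 2*1)/(5 + 1) - 2) + b = b/((13 + 0 + 2)/6 - 2) + b = b/((⅙)*15 - 2) + b = b/(5/2 - 2) + b = b/(½) + b = 2*b + b = 3*b)
-6*R(0)*6 = -18*0*6 = -6*0*6 = 0*6 = 0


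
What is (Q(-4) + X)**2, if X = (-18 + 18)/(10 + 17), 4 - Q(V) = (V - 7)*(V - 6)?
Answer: 11236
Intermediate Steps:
Q(V) = 4 - (-7 + V)*(-6 + V) (Q(V) = 4 - (V - 7)*(V - 6) = 4 - (-7 + V)*(-6 + V))
X = 0 (X = 0/27 = 0*(1/27) = 0)
(Q(-4) + X)**2 = ((-38 - 1*(-4)**2 + 13*(-4)) + 0)**2 = ((-38 - 1*16 - 52) + 0)**2 = ((-38 - 16 - 52) + 0)**2 = (-106 + 0)**2 = (-106)**2 = 11236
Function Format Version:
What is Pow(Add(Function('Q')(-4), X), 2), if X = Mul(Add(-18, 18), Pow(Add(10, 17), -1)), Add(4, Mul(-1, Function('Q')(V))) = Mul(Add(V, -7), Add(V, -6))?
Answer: 11236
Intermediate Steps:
Function('Q')(V) = Add(4, Mul(-1, Add(-7, V), Add(-6, V))) (Function('Q')(V) = Add(4, Mul(-1, Mul(Add(V, -7), Add(V, -6)))) = Add(4, Mul(-1, Mul(Add(-7, V), Add(-6, V)))) = Add(4, Mul(-1, Add(-7, V), Add(-6, V))))
X = 0 (X = Mul(0, Pow(27, -1)) = Mul(0, Rational(1, 27)) = 0)
Pow(Add(Function('Q')(-4), X), 2) = Pow(Add(Add(-38, Mul(-1, Pow(-4, 2)), Mul(13, -4)), 0), 2) = Pow(Add(Add(-38, Mul(-1, 16), -52), 0), 2) = Pow(Add(Add(-38, -16, -52), 0), 2) = Pow(Add(-106, 0), 2) = Pow(-106, 2) = 11236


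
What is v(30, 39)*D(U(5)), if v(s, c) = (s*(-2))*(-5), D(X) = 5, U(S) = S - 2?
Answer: 1500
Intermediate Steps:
U(S) = -2 + S
v(s, c) = 10*s (v(s, c) = -2*s*(-5) = 10*s)
v(30, 39)*D(U(5)) = (10*30)*5 = 300*5 = 1500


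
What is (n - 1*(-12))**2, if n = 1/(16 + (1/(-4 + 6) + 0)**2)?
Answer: 614656/4225 ≈ 145.48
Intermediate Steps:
n = 4/65 (n = 1/(16 + (1/2 + 0)**2) = 1/(16 + (1/2)**2) = 1/(16 + 1/4) = 1/(65/4) = 4/65 ≈ 0.061538)
(n - 1*(-12))**2 = (4/65 - 1*(-12))**2 = (4/65 + 12)**2 = (784/65)**2 = 614656/4225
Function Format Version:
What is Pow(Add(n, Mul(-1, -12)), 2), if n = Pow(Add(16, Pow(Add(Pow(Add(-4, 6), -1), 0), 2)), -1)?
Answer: Rational(614656, 4225) ≈ 145.48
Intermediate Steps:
n = Rational(4, 65) (n = Pow(Add(16, Pow(Add(Pow(2, -1), 0), 2)), -1) = Pow(Add(16, Pow(Add(Rational(1, 2), 0), 2)), -1) = Pow(Add(16, Pow(Rational(1, 2), 2)), -1) = Pow(Add(16, Rational(1, 4)), -1) = Pow(Rational(65, 4), -1) = Rational(4, 65) ≈ 0.061538)
Pow(Add(n, Mul(-1, -12)), 2) = Pow(Add(Rational(4, 65), Mul(-1, -12)), 2) = Pow(Add(Rational(4, 65), 12), 2) = Pow(Rational(784, 65), 2) = Rational(614656, 4225)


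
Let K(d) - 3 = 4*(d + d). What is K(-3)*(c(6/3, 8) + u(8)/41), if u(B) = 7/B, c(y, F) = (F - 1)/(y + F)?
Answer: -24843/1640 ≈ -15.148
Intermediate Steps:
c(y, F) = (-1 + F)/(F + y)
K(d) = 3 + 8*d (K(d) = 3 + 4*(d + d) = 3 + 4*(2*d) = 3 + 8*d)
K(-3)*(c(6/3, 8) + u(8)/41) = (3 + 8*(-3))*((-1 + 8)/(8 + 6/3) + (7/8)/41) = (3 - 24)*(7/(8 + 6*(1/3)) + (7*(1/8))*(1/41)) = -21*(7/(8 + 2) + (7/8)*(1/41)) = -21*(7/10 + 7/328) = -21*1183/1640 = -24843/1640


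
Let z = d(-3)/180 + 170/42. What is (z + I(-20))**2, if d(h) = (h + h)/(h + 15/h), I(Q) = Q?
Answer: 79762761/313600 ≈ 254.35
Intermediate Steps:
d(h) = 2*h/(h + 15/h) (d(h) = (2*h)/(h + 15/h) = 2*h/(h + 15/h))
z = 2269/560 (z = (2*(-3)**2/(15 + (-3)**2))/180 + 170/42 = (2*9/(15 + 9))*(1/180) + 170*(1/42) = (2*9/24)*(1/180) + 85/21 = (2*9*(1/24))*(1/180) + 85/21 = (3/4)*(1/180) + 85/21 = 1/240 + 85/21 = 2269/560 ≈ 4.0518)
(z + I(-20))**2 = (2269/560 - 20)**2 = (-8931/560)**2 = 79762761/313600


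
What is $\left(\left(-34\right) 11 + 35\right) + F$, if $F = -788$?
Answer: $-1127$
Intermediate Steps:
$\left(\left(-34\right) 11 + 35\right) + F = \left(\left(-34\right) 11 + 35\right) - 788 = \left(-374 + 35\right) - 788 = -339 - 788 = -1127$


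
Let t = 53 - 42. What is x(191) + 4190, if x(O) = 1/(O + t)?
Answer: 846381/202 ≈ 4190.0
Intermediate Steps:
t = 11
x(O) = 1/(11 + O) (x(O) = 1/(O + 11) = 1/(11 + O))
x(191) + 4190 = 1/(11 + 191) + 4190 = 1/202 + 4190 = 846381/202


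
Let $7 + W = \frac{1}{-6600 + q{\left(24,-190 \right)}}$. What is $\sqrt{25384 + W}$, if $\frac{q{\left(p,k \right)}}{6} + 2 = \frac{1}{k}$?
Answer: $\frac{4 \sqrt{625802571217293}}{628143} \approx 159.3$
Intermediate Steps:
$q{\left(p,k \right)} = -12 + \frac{6}{k}$
$W = - \frac{4397096}{628143}$ ($W = -7 + \frac{1}{-6600 - \left(12 - \frac{6}{-190}\right)} = -7 + \frac{1}{-6600 + \left(-12 + 6 \left(- \frac{1}{190}\right)\right)} = -7 + \frac{1}{-6600 - \frac{1143}{95}} = -7 + \frac{1}{- \frac{628143}{95}} = -7 - \frac{95}{628143} = - \frac{4397096}{628143} \approx -7.0002$)
$\sqrt{25384 + W} = \sqrt{25384 - \frac{4397096}{628143}} = \sqrt{\frac{15940384816}{628143}} = \frac{4 \sqrt{625802571217293}}{628143}$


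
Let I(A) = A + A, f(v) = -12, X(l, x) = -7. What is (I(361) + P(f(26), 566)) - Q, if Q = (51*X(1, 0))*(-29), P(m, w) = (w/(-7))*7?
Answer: -10197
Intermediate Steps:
P(m, w) = -w (P(m, w) = (w*(-1/7))*7 = -w/7*7 = -w)
Q = 10353 (Q = (51*(-7))*(-29) = -357*(-29) = 10353)
I(A) = 2*A
(I(361) + P(f(26), 566)) - Q = (2*361 - 1*566) - 1*10353 = (722 - 566) - 10353 = 156 - 10353 = -10197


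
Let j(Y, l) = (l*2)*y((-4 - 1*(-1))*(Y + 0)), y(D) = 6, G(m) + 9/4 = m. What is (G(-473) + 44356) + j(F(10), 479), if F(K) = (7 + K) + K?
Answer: 198515/4 ≈ 49629.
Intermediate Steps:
G(m) = -9/4 + m
F(K) = 7 + 2*K
j(Y, l) = 12*l (j(Y, l) = (l*2)*6 = (2*l)*6 = 12*l)
(G(-473) + 44356) + j(F(10), 479) = ((-9/4 - 473) + 44356) + 12*479 = (-1901/4 + 44356) + 5748 = 175523/4 + 5748 = 198515/4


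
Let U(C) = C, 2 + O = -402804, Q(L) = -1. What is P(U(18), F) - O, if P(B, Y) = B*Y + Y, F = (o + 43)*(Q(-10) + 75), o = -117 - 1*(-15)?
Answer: 319852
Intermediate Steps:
o = -102 (o = -117 + 15 = -102)
O = -402806 (O = -2 - 402804 = -402806)
F = -4366 (F = (-102 + 43)*(-1 + 75) = -59*74 = -4366)
P(B, Y) = Y + B*Y
P(U(18), F) - O = -4366*(1 + 18) - 1*(-402806) = -4366*19 + 402806 = -82954 + 402806 = 319852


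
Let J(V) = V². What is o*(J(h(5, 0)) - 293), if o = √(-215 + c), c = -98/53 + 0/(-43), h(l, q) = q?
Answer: -879*I*√67681/53 ≈ -4314.7*I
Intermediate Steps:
c = -98/53 (c = -98*1/53 + 0*(-1/43) = -98/53 + 0 = -98/53 ≈ -1.8491)
o = 3*I*√67681/53 (o = √(-215 - 98/53) = √(-11493/53) = 3*I*√67681/53 ≈ 14.726*I)
o*(J(h(5, 0)) - 293) = (3*I*√67681/53)*(0² - 293) = (3*I*√67681/53)*(0 - 293) = (3*I*√67681/53)*(-293) = -879*I*√67681/53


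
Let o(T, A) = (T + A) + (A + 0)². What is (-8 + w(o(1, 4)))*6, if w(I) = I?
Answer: 78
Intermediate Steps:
o(T, A) = A + T + A² (o(T, A) = (A + T) + A² = A + T + A²)
(-8 + w(o(1, 4)))*6 = (-8 + (4 + 1 + 4²))*6 = (-8 + (4 + 1 + 16))*6 = (-8 + 21)*6 = 13*6 = 78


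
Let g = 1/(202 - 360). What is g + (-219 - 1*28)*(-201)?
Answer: 7844225/158 ≈ 49647.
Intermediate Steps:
g = -1/158 (g = 1/(-158) = -1/158 ≈ -0.0063291)
g + (-219 - 1*28)*(-201) = -1/158 + (-219 - 1*28)*(-201) = -1/158 + (-219 - 28)*(-201) = -1/158 - 247*(-201) = -1/158 + 49647 = 7844225/158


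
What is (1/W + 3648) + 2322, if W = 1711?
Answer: 10214671/1711 ≈ 5970.0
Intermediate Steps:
(1/W + 3648) + 2322 = (1/1711 + 3648) + 2322 = 6241729/1711 + 2322 = 10214671/1711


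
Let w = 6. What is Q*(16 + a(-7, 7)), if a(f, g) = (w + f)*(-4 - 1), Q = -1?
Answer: -21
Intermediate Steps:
a(f, g) = -30 - 5*f (a(f, g) = (6 + f)*(-4 - 1) = (6 + f)*(-5) = -30 - 5*f)
Q*(16 + a(-7, 7)) = -(16 + (-30 - 5*(-7))) = -(16 + (-30 + 35)) = -(16 + 5) = -1*21 = -21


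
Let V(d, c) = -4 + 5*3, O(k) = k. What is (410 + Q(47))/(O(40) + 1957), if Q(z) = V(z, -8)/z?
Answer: 19281/93859 ≈ 0.20543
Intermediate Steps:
V(d, c) = 11 (V(d, c) = -4 + 15 = 11)
Q(z) = 11/z
(410 + Q(47))/(O(40) + 1957) = (410 + 11/47)/(40 + 1957) = (410 + 11*(1/47))/1997 = (410 + 11/47)*(1/1997) = (19281/47)*(1/1997) = 19281/93859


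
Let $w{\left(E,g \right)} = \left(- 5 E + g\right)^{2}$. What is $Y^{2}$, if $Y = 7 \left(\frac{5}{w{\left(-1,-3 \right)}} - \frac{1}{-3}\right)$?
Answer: $\frac{17689}{144} \approx 122.84$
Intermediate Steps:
$w{\left(E,g \right)} = \left(g - 5 E\right)^{2}$
$Y = \frac{133}{12}$ ($Y = 7 \left(\frac{5}{\left(\left(-1\right) \left(-3\right) + 5 \left(-1\right)\right)^{2}} - \frac{1}{-3}\right) = 7 \left(\frac{5}{\left(3 - 5\right)^{2}} - - \frac{1}{3}\right) = 7 \left(\frac{5}{\left(-2\right)^{2}} + \frac{1}{3}\right) = 7 \left(\frac{5}{4} + \frac{1}{3}\right) = 7 \cdot \frac{19}{12} = \frac{133}{12} \approx 11.083$)
$Y^{2} = \left(\frac{133}{12}\right)^{2} = \frac{17689}{144}$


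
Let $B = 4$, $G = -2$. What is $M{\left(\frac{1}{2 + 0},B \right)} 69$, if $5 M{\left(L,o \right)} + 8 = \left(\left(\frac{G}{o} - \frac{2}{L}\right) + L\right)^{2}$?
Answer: $\frac{552}{5} \approx 110.4$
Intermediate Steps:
$M{\left(L,o \right)} = - \frac{8}{5} + \frac{\left(L - \frac{2}{L} - \frac{2}{o}\right)^{2}}{5}$ ($M{\left(L,o \right)} = - \frac{8}{5} + \frac{\left(\left(- \frac{2}{o} - \frac{2}{L}\right) + L\right)^{2}}{5} = - \frac{8}{5} + \frac{\left(\left(- \frac{2}{L} - \frac{2}{o}\right) + L\right)^{2}}{5} = - \frac{8}{5} + \frac{\left(L - \frac{2}{L} - \frac{2}{o}\right)^{2}}{5}$)
$M{\left(\frac{1}{2 + 0},B \right)} 69 = \left(- \frac{8}{5} + \frac{\left(\frac{2}{2 + 0} + 2 \cdot 4 - 4 \left(\frac{1}{2 + 0}\right)^{2}\right)^{2}}{5 \frac{1}{\left(2 + 0\right)^{2}} \cdot 16}\right) 69 = \left(- \frac{8}{5} + \frac{1}{5} \frac{1}{\frac{1}{4}} \cdot \frac{1}{16} \left(\frac{2}{2} + 8 - 4 \left(\frac{1}{2}\right)^{2}\right)^{2}\right) 69 = \left(- \frac{8}{5} + \frac{1}{5} \frac{1}{(\frac{1}{2})^{2}} \cdot \frac{1}{16} \left(2 \cdot \frac{1}{2} + 8 - \frac{4}{4}\right)^{2}\right) 69 = \left(- \frac{8}{5} + \frac{1}{5} \cdot 4 \cdot \frac{1}{16} \left(1 + 8 - 4 \cdot \frac{1}{4}\right)^{2}\right) 69 = \left(- \frac{8}{5} + \frac{1}{5} \cdot 4 \cdot \frac{1}{16} \left(1 + 8 - 1\right)^{2}\right) 69 = \left(- \frac{8}{5} + \frac{1}{5} \cdot 4 \cdot \frac{1}{16} \cdot 8^{2}\right) 69 = \left(- \frac{8}{5} + \frac{1}{5} \cdot 4 \cdot \frac{1}{16} \cdot 64\right) 69 = \left(- \frac{8}{5} + \frac{16}{5}\right) 69 = \frac{8}{5} \cdot 69 = \frac{552}{5}$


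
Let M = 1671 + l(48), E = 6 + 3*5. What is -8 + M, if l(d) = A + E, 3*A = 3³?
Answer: 1693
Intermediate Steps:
A = 9 (A = (⅓)*3³ = (⅓)*27 = 9)
E = 21 (E = 6 + 15 = 21)
l(d) = 30 (l(d) = 9 + 21 = 30)
M = 1701 (M = 1671 + 30 = 1701)
-8 + M = -8 + 1701 = 1693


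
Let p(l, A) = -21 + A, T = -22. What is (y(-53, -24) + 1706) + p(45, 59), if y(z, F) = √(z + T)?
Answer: 1744 + 5*I*√3 ≈ 1744.0 + 8.6602*I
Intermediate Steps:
y(z, F) = √(-22 + z) (y(z, F) = √(z - 22) = √(-22 + z))
(y(-53, -24) + 1706) + p(45, 59) = (√(-22 - 53) + 1706) + (-21 + 59) = (√(-75) + 1706) + 38 = (5*I*√3 + 1706) + 38 = (1706 + 5*I*√3) + 38 = 1744 + 5*I*√3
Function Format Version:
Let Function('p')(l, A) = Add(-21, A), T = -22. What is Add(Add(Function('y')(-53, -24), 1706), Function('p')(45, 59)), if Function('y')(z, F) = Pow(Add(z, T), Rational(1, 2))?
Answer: Add(1744, Mul(5, I, Pow(3, Rational(1, 2)))) ≈ Add(1744.0, Mul(8.6602, I))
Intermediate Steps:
Function('y')(z, F) = Pow(Add(-22, z), Rational(1, 2)) (Function('y')(z, F) = Pow(Add(z, -22), Rational(1, 2)) = Pow(Add(-22, z), Rational(1, 2)))
Add(Add(Function('y')(-53, -24), 1706), Function('p')(45, 59)) = Add(Add(Pow(Add(-22, -53), Rational(1, 2)), 1706), Add(-21, 59)) = Add(Add(Pow(-75, Rational(1, 2)), 1706), 38) = Add(Add(Mul(5, I, Pow(3, Rational(1, 2))), 1706), 38) = Add(Add(1706, Mul(5, I, Pow(3, Rational(1, 2)))), 38) = Add(1744, Mul(5, I, Pow(3, Rational(1, 2))))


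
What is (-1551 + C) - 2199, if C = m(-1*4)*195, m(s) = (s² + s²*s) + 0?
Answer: -13110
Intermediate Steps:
m(s) = s² + s³ (m(s) = (s² + s³) + 0 = s² + s³)
C = -9360 (C = ((-1*4)²*(1 - 1*4))*195 = ((-4)²*(1 - 4))*195 = (16*(-3))*195 = -48*195 = -9360)
(-1551 + C) - 2199 = (-1551 - 9360) - 2199 = -10911 - 2199 = -13110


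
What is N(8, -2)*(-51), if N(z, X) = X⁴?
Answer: -816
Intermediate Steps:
N(8, -2)*(-51) = (-2)⁴*(-51) = 16*(-51) = -816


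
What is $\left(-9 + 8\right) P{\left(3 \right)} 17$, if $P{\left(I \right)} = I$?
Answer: $-51$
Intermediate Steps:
$\left(-9 + 8\right) P{\left(3 \right)} 17 = \left(-9 + 8\right) 3 \cdot 17 = \left(-1\right) 3 \cdot 17 = \left(-3\right) 17 = -51$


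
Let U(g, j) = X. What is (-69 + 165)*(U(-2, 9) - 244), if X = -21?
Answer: -25440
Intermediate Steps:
U(g, j) = -21
(-69 + 165)*(U(-2, 9) - 244) = (-69 + 165)*(-21 - 244) = 96*(-265) = -25440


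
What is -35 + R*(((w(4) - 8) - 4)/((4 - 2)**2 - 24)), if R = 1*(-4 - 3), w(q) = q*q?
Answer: -168/5 ≈ -33.600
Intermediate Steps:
w(q) = q**2
R = -7 (R = 1*(-7) = -7)
-35 + R*(((w(4) - 8) - 4)/((4 - 2)**2 - 24)) = -35 - 7*((4**2 - 8) - 4)/((4 - 2)**2 - 24) = -35 - 7*((16 - 8) - 4)/(2**2 - 24) = -35 - 7*(8 - 4)/(4 - 24) = -35 - 28/(-20) = -35 - 28*(-1)/20 = -35 - 7*(-1/5) = -35 + 7/5 = -168/5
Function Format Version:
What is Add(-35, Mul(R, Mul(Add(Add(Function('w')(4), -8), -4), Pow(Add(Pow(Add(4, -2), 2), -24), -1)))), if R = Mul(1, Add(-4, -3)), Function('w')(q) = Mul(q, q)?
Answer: Rational(-168, 5) ≈ -33.600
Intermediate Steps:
Function('w')(q) = Pow(q, 2)
R = -7 (R = Mul(1, -7) = -7)
Add(-35, Mul(R, Mul(Add(Add(Function('w')(4), -8), -4), Pow(Add(Pow(Add(4, -2), 2), -24), -1)))) = Add(-35, Mul(-7, Mul(Add(Add(Pow(4, 2), -8), -4), Pow(Add(Pow(Add(4, -2), 2), -24), -1)))) = Add(-35, Mul(-7, Mul(Add(Add(16, -8), -4), Pow(Add(Pow(2, 2), -24), -1)))) = Add(-35, Mul(-7, Mul(Add(8, -4), Pow(Add(4, -24), -1)))) = Add(-35, Mul(-7, Mul(4, Pow(-20, -1)))) = Add(-35, Mul(-7, Mul(4, Rational(-1, 20)))) = Add(-35, Mul(-7, Rational(-1, 5))) = Add(-35, Rational(7, 5)) = Rational(-168, 5)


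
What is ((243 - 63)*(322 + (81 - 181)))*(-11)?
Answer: -439560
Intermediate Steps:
((243 - 63)*(322 + (81 - 181)))*(-11) = (180*(322 - 100))*(-11) = (180*222)*(-11) = 39960*(-11) = -439560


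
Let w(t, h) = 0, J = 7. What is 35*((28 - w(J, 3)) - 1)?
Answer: 945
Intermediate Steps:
35*((28 - w(J, 3)) - 1) = 35*((28 - 1*0) - 1) = 35*((28 + 0) - 1) = 35*(28 - 1) = 35*27 = 945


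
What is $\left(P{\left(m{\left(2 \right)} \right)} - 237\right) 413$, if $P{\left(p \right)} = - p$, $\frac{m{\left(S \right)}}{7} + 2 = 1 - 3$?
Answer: $-86317$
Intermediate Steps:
$m{\left(S \right)} = -28$ ($m{\left(S \right)} = -14 + 7 \left(1 - 3\right) = -14 + 7 \left(-2\right) = -14 - 14 = -28$)
$\left(P{\left(m{\left(2 \right)} \right)} - 237\right) 413 = \left(\left(-1\right) \left(-28\right) - 237\right) 413 = \left(28 - 237\right) 413 = \left(-209\right) 413 = -86317$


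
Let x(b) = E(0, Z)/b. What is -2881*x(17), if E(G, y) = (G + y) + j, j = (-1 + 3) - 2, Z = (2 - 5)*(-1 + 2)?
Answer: 8643/17 ≈ 508.41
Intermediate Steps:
Z = -3 (Z = -3*1 = -3)
j = 0 (j = 2 - 2 = 0)
E(G, y) = G + y (E(G, y) = (G + y) + 0 = G + y)
x(b) = -3/b (x(b) = (0 - 3)/b = -3/b)
-2881*x(17) = -(-8643)/17 = -2881*(-3/17) = 8643/17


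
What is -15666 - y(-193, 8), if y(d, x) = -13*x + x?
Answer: -15570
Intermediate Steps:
y(d, x) = -12*x
-15666 - y(-193, 8) = -15666 - (-12)*8 = -15666 - 1*(-96) = -15666 + 96 = -15570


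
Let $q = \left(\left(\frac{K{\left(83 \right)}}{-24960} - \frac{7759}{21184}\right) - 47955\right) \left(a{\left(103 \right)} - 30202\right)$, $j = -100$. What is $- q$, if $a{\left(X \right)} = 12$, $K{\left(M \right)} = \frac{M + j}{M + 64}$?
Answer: $- \frac{175828890171202417}{121447872} \approx -1.4478 \cdot 10^{9}$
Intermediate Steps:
$K{\left(M \right)} = \frac{-100 + M}{64 + M}$ ($K{\left(M \right)} = \frac{M - 100}{M + 64} = \frac{-100 + M}{64 + M}$)
$q = \frac{175828890171202417}{121447872}$ ($q = \left(\left(\frac{\frac{1}{64 + 83} \left(-100 + 83\right)}{-24960} - \frac{7759}{21184}\right) - 47955\right) \left(12 - 30202\right) = \left(\left(\frac{1}{147} \left(-17\right) \left(- \frac{1}{24960}\right) - \frac{7759}{21184}\right) - 47955\right) \left(-30190\right) = \left(\left(\left(- \frac{17}{147}\right) \left(- \frac{1}{24960}\right) - \frac{7759}{21184}\right) - 47955\right) \left(-30190\right) = \left(\left(\frac{17}{3669120} - \frac{7759}{21184}\right) - 47955\right) \left(-30190\right) = \left(- \frac{444817843}{1214478720} - 47955\right) \left(-30190\right) = \left(- \frac{58240771835443}{1214478720}\right) \left(-30190\right) = \frac{175828890171202417}{121447872} \approx 1.4478 \cdot 10^{9}$)
$- q = \left(-1\right) \frac{175828890171202417}{121447872} = - \frac{175828890171202417}{121447872}$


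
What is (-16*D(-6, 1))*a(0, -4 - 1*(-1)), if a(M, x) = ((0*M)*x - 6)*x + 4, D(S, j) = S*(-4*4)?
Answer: -33792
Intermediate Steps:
D(S, j) = -16*S (D(S, j) = S*(-16) = -16*S)
a(M, x) = 4 - 6*x (a(M, x) = (0*x - 6)*x + 4 = (0 - 6)*x + 4 = -6*x + 4 = 4 - 6*x)
(-16*D(-6, 1))*a(0, -4 - 1*(-1)) = (-(-256)*(-6))*(4 - 6*(-4 - 1*(-1))) = (-16*96)*(4 - 6*(-4 + 1)) = -1536*(4 - 6*(-3)) = -1536*(4 + 18) = -1536*22 = -33792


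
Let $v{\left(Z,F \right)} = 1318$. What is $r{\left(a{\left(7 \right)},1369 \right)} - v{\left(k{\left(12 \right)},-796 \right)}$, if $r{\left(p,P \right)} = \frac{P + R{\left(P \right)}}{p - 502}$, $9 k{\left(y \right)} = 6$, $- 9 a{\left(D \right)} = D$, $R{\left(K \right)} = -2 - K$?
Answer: $- \frac{5963932}{4525} \approx -1318.0$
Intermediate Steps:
$a{\left(D \right)} = - \frac{D}{9}$
$k{\left(y \right)} = \frac{2}{3}$ ($k{\left(y \right)} = \frac{1}{9} \cdot 6 = \frac{2}{3}$)
$r{\left(p,P \right)} = - \frac{2}{-502 + p}$ ($r{\left(p,P \right)} = \frac{P - \left(2 + P\right)}{p - 502} = - \frac{2}{-502 + p}$)
$r{\left(a{\left(7 \right)},1369 \right)} - v{\left(k{\left(12 \right)},-796 \right)} = - \frac{2}{-502 - \frac{7}{9}} - 1318 = - \frac{2}{- \frac{4525}{9}} - 1318 = \left(-2\right) \left(- \frac{9}{4525}\right) - 1318 = \frac{18}{4525} - 1318 = - \frac{5963932}{4525}$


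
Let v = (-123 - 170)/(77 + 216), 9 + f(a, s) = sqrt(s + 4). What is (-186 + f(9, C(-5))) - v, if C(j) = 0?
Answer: -192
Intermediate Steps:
f(a, s) = -9 + sqrt(4 + s) (f(a, s) = -9 + sqrt(s + 4) = -9 + sqrt(4 + s))
v = -1 (v = -293/293 = -293*1/293 = -1)
(-186 + f(9, C(-5))) - v = (-186 + (-9 + sqrt(4 + 0))) - 1*(-1) = (-186 + (-9 + sqrt(4))) + 1 = (-186 + (-9 + 2)) + 1 = (-186 - 7) + 1 = -193 + 1 = -192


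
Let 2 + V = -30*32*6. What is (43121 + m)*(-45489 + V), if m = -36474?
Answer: -340665397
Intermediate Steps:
V = -5762 (V = -2 - 30*32*6 = -2 - 960*6 = -2 - 5760 = -5762)
(43121 + m)*(-45489 + V) = (43121 - 36474)*(-45489 - 5762) = 6647*(-51251) = -340665397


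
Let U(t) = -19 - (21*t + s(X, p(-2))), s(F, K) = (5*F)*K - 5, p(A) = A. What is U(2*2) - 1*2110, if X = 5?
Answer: -2158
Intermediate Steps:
s(F, K) = -5 + 5*F*K (s(F, K) = 5*F*K - 5 = -5 + 5*F*K)
U(t) = 36 - 21*t (U(t) = -19 - (21*t + (-5 + 5*5*(-2))) = -19 - (21*t + (-5 - 50)) = -19 - (21*t - 55) = -19 - (-55 + 21*t) = -19 + (55 - 21*t) = 36 - 21*t)
U(2*2) - 1*2110 = (36 - 42*2) - 1*2110 = (36 - 21*4) - 2110 = (36 - 84) - 2110 = -48 - 2110 = -2158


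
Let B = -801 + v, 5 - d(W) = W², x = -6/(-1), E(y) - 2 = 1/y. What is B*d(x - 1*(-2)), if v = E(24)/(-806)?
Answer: 914180987/19344 ≈ 47259.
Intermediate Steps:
E(y) = 2 + 1/y
x = 6 (x = -6*(-1) = 6)
v = -49/19344 (v = (2 + 1/24)/(-806) = (2 + 1/24)*(-1/806) = (49/24)*(-1/806) = -49/19344 ≈ -0.0025331)
d(W) = 5 - W²
B = -15494593/19344 (B = -801 - 49/19344 = -15494593/19344 ≈ -801.00)
B*d(x - 1*(-2)) = -15494593*(5 - (6 - 1*(-2))²)/19344 = -15494593*(5 - (6 + 2)²)/19344 = -15494593*(5 - 1*8²)/19344 = -15494593*(5 - 1*64)/19344 = -15494593*(5 - 64)/19344 = -15494593/19344*(-59) = 914180987/19344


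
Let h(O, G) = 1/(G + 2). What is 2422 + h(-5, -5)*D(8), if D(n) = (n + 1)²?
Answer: 2395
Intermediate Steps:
D(n) = (1 + n)²
h(O, G) = 1/(2 + G)
2422 + h(-5, -5)*D(8) = 2422 + (1 + 8)²/(2 - 5) = 2422 + 9²/(-3) = 2422 - ⅓*81 = 2422 - 27 = 2395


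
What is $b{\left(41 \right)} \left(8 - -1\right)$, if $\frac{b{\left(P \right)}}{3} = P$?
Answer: $1107$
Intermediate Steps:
$b{\left(P \right)} = 3 P$
$b{\left(41 \right)} \left(8 - -1\right) = 3 \cdot 41 \left(8 - -1\right) = 123 \left(8 + 1\right) = 123 \cdot 9 = 1107$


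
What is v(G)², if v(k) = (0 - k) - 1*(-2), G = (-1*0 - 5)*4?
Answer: 484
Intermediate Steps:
G = -20 (G = (0 - 5)*4 = -5*4 = -20)
v(k) = 2 - k (v(k) = -k + 2 = 2 - k)
v(G)² = (2 - 1*(-20))² = (2 + 20)² = 22² = 484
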